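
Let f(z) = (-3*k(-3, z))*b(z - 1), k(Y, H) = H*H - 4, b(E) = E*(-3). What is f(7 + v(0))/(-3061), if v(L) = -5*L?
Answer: -2430/3061 ≈ -0.79386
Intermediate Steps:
b(E) = -3*E
k(Y, H) = -4 + H**2 (k(Y, H) = H**2 - 4 = -4 + H**2)
f(z) = (3 - 3*z)*(12 - 3*z**2) (f(z) = (-3*(-4 + z**2))*(-3*(z - 1)) = (12 - 3*z**2)*(-3*(-1 + z)) = (12 - 3*z**2)*(3 - 3*z) = (3 - 3*z)*(12 - 3*z**2))
f(7 + v(0))/(-3061) = (9*(-1 + (7 - 5*0))*(-4 + (7 - 5*0)**2))/(-3061) = (9*(-1 + (7 + 0))*(-4 + (7 + 0)**2))*(-1/3061) = (9*(-1 + 7)*(-4 + 7**2))*(-1/3061) = (9*6*(-4 + 49))*(-1/3061) = (9*6*45)*(-1/3061) = 2430*(-1/3061) = -2430/3061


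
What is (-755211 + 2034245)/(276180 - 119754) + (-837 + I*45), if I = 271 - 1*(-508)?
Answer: 2676931951/78213 ≈ 34226.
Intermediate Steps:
I = 779 (I = 271 + 508 = 779)
(-755211 + 2034245)/(276180 - 119754) + (-837 + I*45) = (-755211 + 2034245)/(276180 - 119754) + (-837 + 779*45) = 1279034/156426 + (-837 + 35055) = 1279034*(1/156426) + 34218 = 639517/78213 + 34218 = 2676931951/78213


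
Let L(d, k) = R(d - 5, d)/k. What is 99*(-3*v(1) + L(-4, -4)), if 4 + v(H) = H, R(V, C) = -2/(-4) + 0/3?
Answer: 7029/8 ≈ 878.63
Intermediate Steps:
R(V, C) = ½ (R(V, C) = -2*(-¼) + 0*(⅓) = ½ + 0 = ½)
v(H) = -4 + H
L(d, k) = 1/(2*k)
99*(-3*v(1) + L(-4, -4)) = 99*(-3*(-4 + 1) + (½)/(-4)) = 99*(-3*(-3) + (½)*(-¼)) = 99*(9 - ⅛) = 99*(71/8) = 7029/8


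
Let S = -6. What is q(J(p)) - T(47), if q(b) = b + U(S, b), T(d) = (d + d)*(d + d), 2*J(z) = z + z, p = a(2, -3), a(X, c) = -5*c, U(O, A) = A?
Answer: -8806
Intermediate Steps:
p = 15 (p = -5*(-3) = 15)
J(z) = z (J(z) = (z + z)/2 = (2*z)/2 = z)
T(d) = 4*d**2 (T(d) = (2*d)*(2*d) = 4*d**2)
q(b) = 2*b (q(b) = b + b = 2*b)
q(J(p)) - T(47) = 2*15 - 4*47**2 = 30 - 4*2209 = 30 - 1*8836 = 30 - 8836 = -8806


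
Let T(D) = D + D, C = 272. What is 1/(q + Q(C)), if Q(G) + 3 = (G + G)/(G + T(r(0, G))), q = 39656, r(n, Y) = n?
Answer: 1/39655 ≈ 2.5218e-5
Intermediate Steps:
T(D) = 2*D
Q(G) = -1 (Q(G) = -3 + (G + G)/(G + 2*0) = -3 + (2*G)/(G + 0) = -3 + (2*G)/G = -3 + 2 = -1)
1/(q + Q(C)) = 1/(39656 - 1) = 1/39655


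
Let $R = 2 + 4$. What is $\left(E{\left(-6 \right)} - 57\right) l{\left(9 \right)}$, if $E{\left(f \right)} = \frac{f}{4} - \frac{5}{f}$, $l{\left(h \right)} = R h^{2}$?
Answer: $-28026$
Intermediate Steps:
$R = 6$
$l{\left(h \right)} = 6 h^{2}$
$E{\left(f \right)} = - \frac{5}{f} + \frac{f}{4}$ ($E{\left(f \right)} = f \frac{1}{4} - \frac{5}{f} = \frac{f}{4} - \frac{5}{f} = - \frac{5}{f} + \frac{f}{4}$)
$\left(E{\left(-6 \right)} - 57\right) l{\left(9 \right)} = \left(\left(- \frac{5}{-6} + \frac{1}{4} \left(-6\right)\right) - 57\right) 6 \cdot 9^{2} = \left(\left(\left(-5\right) \left(- \frac{1}{6}\right) - \frac{3}{2}\right) - 57\right) 6 \cdot 81 = \left(\left(\frac{5}{6} - \frac{3}{2}\right) - 57\right) 486 = \left(- \frac{2}{3} - 57\right) 486 = \left(- \frac{173}{3}\right) 486 = -28026$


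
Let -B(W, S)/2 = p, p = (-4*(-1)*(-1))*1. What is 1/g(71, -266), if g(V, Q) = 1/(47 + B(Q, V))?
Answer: 55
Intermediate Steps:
p = -4 (p = (4*(-1))*1 = -4*1 = -4)
B(W, S) = 8 (B(W, S) = -2*(-4) = 8)
g(V, Q) = 1/55 (g(V, Q) = 1/(47 + 8) = 1/55)
1/g(71, -266) = 1/(1/55) = 55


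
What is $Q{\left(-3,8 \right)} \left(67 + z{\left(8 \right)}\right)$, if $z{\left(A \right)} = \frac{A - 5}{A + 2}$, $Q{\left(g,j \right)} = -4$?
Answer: $- \frac{1346}{5} \approx -269.2$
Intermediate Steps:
$z{\left(A \right)} = \frac{-5 + A}{2 + A}$
$Q{\left(-3,8 \right)} \left(67 + z{\left(8 \right)}\right) = - 4 \left(67 + \frac{-5 + 8}{2 + 8}\right) = - 4 \left(67 + \frac{1}{10} \cdot 3\right) = - 4 \left(67 + \frac{3}{10}\right) = \left(-4\right) \frac{673}{10} = - \frac{1346}{5}$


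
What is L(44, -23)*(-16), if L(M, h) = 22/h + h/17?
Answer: 14448/391 ≈ 36.951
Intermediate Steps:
L(M, h) = 22/h + h/17 (L(M, h) = 22/h + h*(1/17) = 22/h + h/17)
L(44, -23)*(-16) = (22/(-23) + (1/17)*(-23))*(-16) = (22*(-1/23) - 23/17)*(-16) = (-22/23 - 23/17)*(-16) = -903/391*(-16) = 14448/391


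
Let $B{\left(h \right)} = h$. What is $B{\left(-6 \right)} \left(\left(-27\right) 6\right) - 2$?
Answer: $970$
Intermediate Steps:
$B{\left(-6 \right)} \left(\left(-27\right) 6\right) - 2 = - 6 \left(\left(-27\right) 6\right) - 2 = \left(-6\right) \left(-162\right) - 2 = 972 - 2 = 970$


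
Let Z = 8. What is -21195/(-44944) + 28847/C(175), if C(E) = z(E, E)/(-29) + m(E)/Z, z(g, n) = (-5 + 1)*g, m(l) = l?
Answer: 43002022343/68539600 ≈ 627.40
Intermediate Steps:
z(g, n) = -4*g
C(E) = 61*E/232 (C(E) = -4*E/(-29) + E/8 = -4*E*(-1/29) + E*(⅛) = 4*E/29 + E/8 = 61*E/232)
-21195/(-44944) + 28847/C(175) = -21195/(-44944) + 28847/(((61/232)*175)) = -21195*(-1/44944) + 28847/(10675/232) = 21195/44944 + 28847*(232/10675) = 21195/44944 + 956072/1525 = 43002022343/68539600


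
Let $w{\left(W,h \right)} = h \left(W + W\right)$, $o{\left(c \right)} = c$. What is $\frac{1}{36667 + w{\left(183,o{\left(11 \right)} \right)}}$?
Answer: $\frac{1}{40693} \approx 2.4574 \cdot 10^{-5}$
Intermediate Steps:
$w{\left(W,h \right)} = 2 W h$ ($w{\left(W,h \right)} = h 2 W = 2 W h$)
$\frac{1}{36667 + w{\left(183,o{\left(11 \right)} \right)}} = \frac{1}{36667 + 2 \cdot 183 \cdot 11} = \frac{1}{36667 + 4026} = \frac{1}{40693}$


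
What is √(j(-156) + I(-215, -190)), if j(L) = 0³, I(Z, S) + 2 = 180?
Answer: √178 ≈ 13.342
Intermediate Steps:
I(Z, S) = 178 (I(Z, S) = -2 + 180 = 178)
j(L) = 0
√(j(-156) + I(-215, -190)) = √(0 + 178) = √178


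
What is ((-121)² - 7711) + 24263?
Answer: 31193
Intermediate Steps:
((-121)² - 7711) + 24263 = (14641 - 7711) + 24263 = 6930 + 24263 = 31193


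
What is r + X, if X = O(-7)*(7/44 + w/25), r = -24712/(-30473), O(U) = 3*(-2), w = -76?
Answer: 303298411/16760150 ≈ 18.096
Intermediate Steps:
O(U) = -6
r = 24712/30473 (r = -24712*(-1/30473) = 24712/30473 ≈ 0.81095)
X = 9507/550 (X = -6*(7/44 - 76/25) = -6*(-3169/1100) = 9507/550 ≈ 17.285)
r + X = 24712/30473 + 9507/550 = 303298411/16760150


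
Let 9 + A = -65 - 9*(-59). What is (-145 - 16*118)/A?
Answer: -2033/457 ≈ -4.4486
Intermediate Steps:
A = 457 (A = -9 + (-65 - 9*(-59)) = -9 + (-65 + 531) = -9 + 466 = 457)
(-145 - 16*118)/A = (-145 - 16*118)/457 = (-145 - 1888)*(1/457) = -2033*1/457 = -2033/457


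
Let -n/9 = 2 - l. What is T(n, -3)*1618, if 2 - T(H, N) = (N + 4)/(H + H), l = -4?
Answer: 175553/54 ≈ 3251.0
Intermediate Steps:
n = -54 (n = -9*(2 - 1*(-4)) = -9*(2 + 4) = -9*6 = -54)
T(H, N) = 2 - (4 + N)/(2*H) (T(H, N) = 2 - (N + 4)/(H + H) = 2 - (4 + N)/(2*H))
T(n, -3)*1618 = ((½)*(-4 - 1*(-3) + 4*(-54))/(-54))*1618 = ((½)*(-1/54)*(-4 + 3 - 216))*1618 = ((½)*(-1/54)*(-217))*1618 = (217/108)*1618 = 175553/54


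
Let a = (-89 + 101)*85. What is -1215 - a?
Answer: -2235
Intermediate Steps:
a = 1020 (a = 12*85 = 1020)
-1215 - a = -1215 - 1*1020 = -1215 - 1020 = -2235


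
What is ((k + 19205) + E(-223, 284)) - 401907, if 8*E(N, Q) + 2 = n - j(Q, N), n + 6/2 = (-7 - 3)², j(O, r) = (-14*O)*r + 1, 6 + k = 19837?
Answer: -1894761/4 ≈ -4.7369e+5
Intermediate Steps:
k = 19831 (k = -6 + 19837 = 19831)
j(O, r) = 1 - 14*O*r (j(O, r) = -14*O*r + 1 = 1 - 14*O*r)
n = 97 (n = -3 + (-7 - 3)² = -3 + (-10)² = -3 + 100 = 97)
E(N, Q) = 47/4 + 7*N*Q/4 (E(N, Q) = -¼ + (97 - (1 - 14*Q*N))/8 = -¼ + (97 - (1 - 14*N*Q))/8 = -¼ + (97 + (-1 + 14*N*Q))/8 = -¼ + (96 + 14*N*Q)/8 = -¼ + (12 + 7*N*Q/4) = 47/4 + 7*N*Q/4)
((k + 19205) + E(-223, 284)) - 401907 = ((19831 + 19205) + (47/4 + (7/4)*(-223)*284)) - 401907 = (39036 + (47/4 - 110831)) - 401907 = (39036 - 443277/4) - 401907 = -287133/4 - 401907 = -1894761/4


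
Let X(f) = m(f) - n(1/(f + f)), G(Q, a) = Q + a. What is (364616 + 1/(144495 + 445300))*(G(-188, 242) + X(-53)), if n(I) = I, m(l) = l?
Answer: 23010210228147/62518270 ≈ 3.6806e+5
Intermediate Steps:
X(f) = f - 1/(2*f) (X(f) = f - 1/(f + f) = f - 1/(2*f))
(364616 + 1/(144495 + 445300))*(G(-188, 242) + X(-53)) = (364616 + 1/(144495 + 445300))*((-188 + 242) + (-53 - ½/(-53))) = (364616 + 1/589795)*(54 + (-53 - ½*(-1/53))) = (364616 + 1/589795)*(54 + (-53 + 1/106)) = 215048693721*(54 - 5617/106)/589795 = (215048693721/589795)*(107/106) = 23010210228147/62518270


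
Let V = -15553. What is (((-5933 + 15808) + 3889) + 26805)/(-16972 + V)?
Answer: -40569/32525 ≈ -1.2473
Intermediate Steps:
(((-5933 + 15808) + 3889) + 26805)/(-16972 + V) = (((-5933 + 15808) + 3889) + 26805)/(-16972 - 15553) = ((9875 + 3889) + 26805)/(-32525) = (13764 + 26805)*(-1/32525) = 40569*(-1/32525) = -40569/32525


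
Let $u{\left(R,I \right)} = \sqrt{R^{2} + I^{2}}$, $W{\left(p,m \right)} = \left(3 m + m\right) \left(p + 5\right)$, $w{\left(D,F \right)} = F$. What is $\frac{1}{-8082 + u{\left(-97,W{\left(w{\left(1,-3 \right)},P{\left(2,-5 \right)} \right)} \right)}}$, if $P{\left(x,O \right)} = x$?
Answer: $- \frac{8082}{65309059} - \frac{\sqrt{9665}}{65309059} \approx -0.00012526$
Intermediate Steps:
$W{\left(p,m \right)} = 4 m \left(5 + p\right)$
$u{\left(R,I \right)} = \sqrt{I^{2} + R^{2}}$
$\frac{1}{-8082 + u{\left(-97,W{\left(w{\left(1,-3 \right)},P{\left(2,-5 \right)} \right)} \right)}} = \frac{1}{-8082 + \sqrt{\left(4 \cdot 2 \left(5 - 3\right)\right)^{2} + \left(-97\right)^{2}}} = \frac{1}{-8082 + \sqrt{\left(4 \cdot 2 \cdot 2\right)^{2} + 9409}} = \frac{1}{-8082 + \sqrt{16^{2} + 9409}} = \frac{1}{-8082 + \sqrt{256 + 9409}} = \frac{1}{-8082 + \sqrt{9665}}$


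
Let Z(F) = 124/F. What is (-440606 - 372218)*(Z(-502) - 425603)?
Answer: 86831073945960/251 ≈ 3.4594e+11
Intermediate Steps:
(-440606 - 372218)*(Z(-502) - 425603) = (-440606 - 372218)*(124/(-502) - 425603) = -812824*(124*(-1/502) - 425603) = -812824*(-62/251 - 425603) = -812824*(-106826415/251) = 86831073945960/251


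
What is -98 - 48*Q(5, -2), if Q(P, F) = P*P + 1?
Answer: -1346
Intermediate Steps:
Q(P, F) = 1 + P² (Q(P, F) = P² + 1 = 1 + P²)
-98 - 48*Q(5, -2) = -98 - 48*(1 + 5²) = -98 - 48*(1 + 25) = -98 - 48*26 = -98 - 1248 = -1346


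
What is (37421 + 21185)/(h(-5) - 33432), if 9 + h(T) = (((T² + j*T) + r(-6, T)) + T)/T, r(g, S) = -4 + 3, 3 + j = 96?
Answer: -293030/166759 ≈ -1.7572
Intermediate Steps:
j = 93 (j = -3 + 96 = 93)
r(g, S) = -1
h(T) = -9 + (-1 + T² + 94*T)/T (h(T) = -9 + (((T² + 93*T) - 1) + T)/T = -9 + ((-1 + T² + 93*T) + T)/T = -9 + (-1 + T² + 94*T)/T)
(37421 + 21185)/(h(-5) - 33432) = (37421 + 21185)/((85 - 5 - 1/(-5)) - 33432) = 58606/((85 - 5 - 1*(-⅕)) - 33432) = 58606/((85 - 5 + ⅕) - 33432) = 58606/(401/5 - 33432) = 58606/(-166759/5) = 58606*(-5/166759) = -293030/166759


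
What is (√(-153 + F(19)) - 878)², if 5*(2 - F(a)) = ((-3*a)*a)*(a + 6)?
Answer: 776148 - 7024*√329 ≈ 6.4874e+5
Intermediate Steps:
F(a) = 2 + 3*a²*(6 + a)/5 (F(a) = 2 - (-3*a)*a*(a + 6)/5 = 2 - (-3*a²)*(6 + a)/5 = 2 - (-3)*a²*(6 + a)/5 = 2 + 3*a²*(6 + a)/5)
(√(-153 + F(19)) - 878)² = (√(-153 + (2 + (⅗)*19³ + (18/5)*19²)) - 878)² = (√(-153 + (2 + (⅗)*6859 + (18/5)*361)) - 878)² = (√(-153 + (2 + 20577/5 + 6498/5)) - 878)² = (√(-153 + 5417) - 878)² = (√5264 - 878)² = (4*√329 - 878)² = (-878 + 4*√329)²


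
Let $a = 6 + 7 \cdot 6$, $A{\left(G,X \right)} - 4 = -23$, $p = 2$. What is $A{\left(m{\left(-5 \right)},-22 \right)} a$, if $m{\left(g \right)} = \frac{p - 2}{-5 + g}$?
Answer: $-912$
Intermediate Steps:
$m{\left(g \right)} = 0$ ($m{\left(g \right)} = \frac{2 - 2}{-5 + g} = \frac{0}{-5 + g} = 0$)
$A{\left(G,X \right)} = -19$ ($A{\left(G,X \right)} = 4 - 23 = -19$)
$a = 48$ ($a = 6 + 42 = 48$)
$A{\left(m{\left(-5 \right)},-22 \right)} a = \left(-19\right) 48 = -912$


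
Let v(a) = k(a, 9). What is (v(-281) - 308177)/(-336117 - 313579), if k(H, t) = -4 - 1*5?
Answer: 154093/324848 ≈ 0.47435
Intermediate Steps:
k(H, t) = -9 (k(H, t) = -4 - 5 = -9)
v(a) = -9
(v(-281) - 308177)/(-336117 - 313579) = (-9 - 308177)/(-336117 - 313579) = -308186/(-649696) = -308186*(-1/649696) = 154093/324848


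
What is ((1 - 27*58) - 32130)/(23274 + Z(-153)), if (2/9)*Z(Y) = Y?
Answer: -67390/45171 ≈ -1.4919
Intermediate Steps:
Z(Y) = 9*Y/2
((1 - 27*58) - 32130)/(23274 + Z(-153)) = ((1 - 27*58) - 32130)/(23274 + (9/2)*(-153)) = ((1 - 1566) - 32130)/(23274 - 1377/2) = (-1565 - 32130)/(45171/2) = -33695*2/45171 = -67390/45171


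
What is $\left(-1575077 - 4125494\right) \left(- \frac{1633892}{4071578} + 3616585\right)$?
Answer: $- \frac{41971041965023306449}{2035789} \approx -2.0617 \cdot 10^{13}$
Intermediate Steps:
$\left(-1575077 - 4125494\right) \left(- \frac{1633892}{4071578} + 3616585\right) = - 5700571 \left(\left(-1633892\right) \frac{1}{4071578} + 3616585\right) = - 5700571 \left(- \frac{816946}{2035789} + 3616585\right) = \left(-5700571\right) \frac{7362603143619}{2035789} = - \frac{41971041965023306449}{2035789}$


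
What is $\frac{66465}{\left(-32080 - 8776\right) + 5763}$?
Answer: $- \frac{66465}{35093} \approx -1.894$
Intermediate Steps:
$\frac{66465}{\left(-32080 - 8776\right) + 5763} = \frac{66465}{-40856 + 5763} = \frac{66465}{-35093} = 66465 \left(- \frac{1}{35093}\right) = - \frac{66465}{35093}$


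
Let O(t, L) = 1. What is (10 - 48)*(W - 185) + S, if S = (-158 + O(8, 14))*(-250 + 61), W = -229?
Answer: 45405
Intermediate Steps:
S = 29673 (S = (-158 + 1)*(-250 + 61) = -157*(-189) = 29673)
(10 - 48)*(W - 185) + S = (10 - 48)*(-229 - 185) + 29673 = -38*(-414) + 29673 = 15732 + 29673 = 45405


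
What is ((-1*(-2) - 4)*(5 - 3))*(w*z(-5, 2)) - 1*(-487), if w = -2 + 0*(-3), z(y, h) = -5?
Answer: 447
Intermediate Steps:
w = -2 (w = -2 + 0 = -2)
((-1*(-2) - 4)*(5 - 3))*(w*z(-5, 2)) - 1*(-487) = ((-1*(-2) - 4)*(5 - 3))*(-2*(-5)) - 1*(-487) = ((2 - 4)*2)*10 + 487 = -2*2*10 + 487 = -4*10 + 487 = -40 + 487 = 447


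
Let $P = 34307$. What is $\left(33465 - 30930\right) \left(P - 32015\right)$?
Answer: $5810220$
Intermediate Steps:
$\left(33465 - 30930\right) \left(P - 32015\right) = \left(33465 - 30930\right) \left(34307 - 32015\right) = 2535 \cdot 2292 = 5810220$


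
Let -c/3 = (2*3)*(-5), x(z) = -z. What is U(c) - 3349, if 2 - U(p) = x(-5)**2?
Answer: -3372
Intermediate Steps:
c = 90 (c = -3*2*3*(-5) = -18*(-5) = -3*(-30) = 90)
U(p) = -23 (U(p) = 2 - (-1*(-5))**2 = 2 - 1*5**2 = 2 - 1*25 = 2 - 25 = -23)
U(c) - 3349 = -23 - 3349 = -3372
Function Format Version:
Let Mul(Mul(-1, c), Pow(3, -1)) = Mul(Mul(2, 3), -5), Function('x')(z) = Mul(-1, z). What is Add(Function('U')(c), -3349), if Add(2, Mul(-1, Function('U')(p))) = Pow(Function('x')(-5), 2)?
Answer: -3372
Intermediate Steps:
c = 90 (c = Mul(-3, Mul(Mul(2, 3), -5)) = Mul(-3, Mul(6, -5)) = Mul(-3, -30) = 90)
Function('U')(p) = -23 (Function('U')(p) = Add(2, Mul(-1, Pow(Mul(-1, -5), 2))) = Add(2, Mul(-1, Pow(5, 2))) = Add(2, Mul(-1, 25)) = Add(2, -25) = -23)
Add(Function('U')(c), -3349) = Add(-23, -3349) = -3372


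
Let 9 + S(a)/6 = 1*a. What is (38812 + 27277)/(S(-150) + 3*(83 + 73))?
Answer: -66089/486 ≈ -135.99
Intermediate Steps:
S(a) = -54 + 6*a (S(a) = -54 + 6*(1*a) = -54 + 6*a)
(38812 + 27277)/(S(-150) + 3*(83 + 73)) = (38812 + 27277)/((-54 + 6*(-150)) + 3*(83 + 73)) = 66089/((-54 - 900) + 3*156) = 66089/(-954 + 468) = 66089/(-486) = 66089*(-1/486) = -66089/486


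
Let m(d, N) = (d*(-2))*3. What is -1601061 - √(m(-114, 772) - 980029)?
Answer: -1601061 - I*√979345 ≈ -1.6011e+6 - 989.62*I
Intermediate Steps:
m(d, N) = -6*d (m(d, N) = -2*d*3 = -6*d)
-1601061 - √(m(-114, 772) - 980029) = -1601061 - √(-6*(-114) - 980029) = -1601061 - √(684 - 980029) = -1601061 - √(-979345) = -1601061 - I*√979345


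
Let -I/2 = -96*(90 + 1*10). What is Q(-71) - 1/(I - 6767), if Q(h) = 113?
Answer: 1404928/12433 ≈ 113.00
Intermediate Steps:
I = 19200 (I = -(-192)*(90 + 1*10) = -(-192)*(90 + 10) = -(-192)*100 = -2*(-9600) = 19200)
Q(-71) - 1/(I - 6767) = 113 - 1/(19200 - 6767) = 113 - 1/12433 = 1404928/12433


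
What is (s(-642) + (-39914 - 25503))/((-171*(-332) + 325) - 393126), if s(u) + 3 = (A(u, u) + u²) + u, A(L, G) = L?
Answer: -345460/336029 ≈ -1.0281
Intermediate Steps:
s(u) = -3 + u² + 2*u (s(u) = -3 + ((u + u²) + u) = -3 + (u² + 2*u) = -3 + u² + 2*u)
(s(-642) + (-39914 - 25503))/((-171*(-332) + 325) - 393126) = ((-3 + (-642)² + 2*(-642)) + (-39914 - 25503))/((-171*(-332) + 325) - 393126) = ((-3 + 412164 - 1284) - 65417)/((56772 + 325) - 393126) = (410877 - 65417)/(57097 - 393126) = 345460/(-336029) = 345460*(-1/336029) = -345460/336029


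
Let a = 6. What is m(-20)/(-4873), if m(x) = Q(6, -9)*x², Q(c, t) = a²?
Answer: -14400/4873 ≈ -2.9551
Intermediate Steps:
Q(c, t) = 36 (Q(c, t) = 6² = 36)
m(x) = 36*x²
m(-20)/(-4873) = (36*(-20)²)/(-4873) = (36*400)*(-1/4873) = 14400*(-1/4873) = -14400/4873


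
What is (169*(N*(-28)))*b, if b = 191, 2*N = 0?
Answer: 0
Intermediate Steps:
N = 0 (N = (1/2)*0 = 0)
(169*(N*(-28)))*b = (169*(0*(-28)))*191 = (169*0)*191 = 0*191 = 0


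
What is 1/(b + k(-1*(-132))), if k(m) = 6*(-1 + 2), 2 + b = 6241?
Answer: 1/6245 ≈ 0.00016013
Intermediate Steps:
b = 6239 (b = -2 + 6241 = 6239)
k(m) = 6 (k(m) = 6*1 = 6)
1/(b + k(-1*(-132))) = 1/(6239 + 6) = 1/6245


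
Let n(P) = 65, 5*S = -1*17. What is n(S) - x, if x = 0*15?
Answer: 65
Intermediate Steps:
S = -17/5 (S = (-1*17)/5 = (⅕)*(-17) = -17/5 ≈ -3.4000)
x = 0
n(S) - x = 65 - 1*0 = 65 + 0 = 65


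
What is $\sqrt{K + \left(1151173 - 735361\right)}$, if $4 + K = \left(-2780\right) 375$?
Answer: $2 i \sqrt{156673} \approx 791.64 i$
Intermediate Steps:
$K = -1042504$ ($K = -4 - 1042500 = -1042504$)
$\sqrt{K + \left(1151173 - 735361\right)} = \sqrt{-1042504 + \left(1151173 - 735361\right)} = \sqrt{-1042504 + 415812} = \sqrt{-626692} = 2 i \sqrt{156673}$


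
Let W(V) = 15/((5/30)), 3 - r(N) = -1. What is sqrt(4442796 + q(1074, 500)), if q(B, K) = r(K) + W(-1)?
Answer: sqrt(4442890) ≈ 2107.8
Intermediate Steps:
r(N) = 4 (r(N) = 3 - 1*(-1) = 3 + 1 = 4)
W(V) = 90 (W(V) = 15/((5*(1/30))) = 15/(1/6) = 15*6 = 90)
q(B, K) = 94 (q(B, K) = 4 + 90 = 94)
sqrt(4442796 + q(1074, 500)) = sqrt(4442796 + 94) = sqrt(4442890)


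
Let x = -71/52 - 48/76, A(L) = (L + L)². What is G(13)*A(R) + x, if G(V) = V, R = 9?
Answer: 4159483/988 ≈ 4210.0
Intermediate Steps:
A(L) = 4*L² (A(L) = (2*L)² = 4*L²)
x = -1973/988 (x = -71*1/52 - 48*1/76 = -71/52 - 12/19 = -1973/988 ≈ -1.9970)
G(13)*A(R) + x = 13*(4*9²) - 1973/988 = 13*(4*81) - 1973/988 = 13*324 - 1973/988 = 4212 - 1973/988 = 4159483/988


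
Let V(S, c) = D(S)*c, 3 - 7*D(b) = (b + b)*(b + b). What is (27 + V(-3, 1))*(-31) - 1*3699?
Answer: -30729/7 ≈ -4389.9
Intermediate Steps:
D(b) = 3/7 - 4*b²/7 (D(b) = 3/7 - (b + b)*(b + b)/7 = 3/7 - 2*b*2*b/7 = 3/7 - 4*b²/7)
V(S, c) = c*(3/7 - 4*S²/7) (V(S, c) = (3/7 - 4*S²/7)*c = c*(3/7 - 4*S²/7))
(27 + V(-3, 1))*(-31) - 1*3699 = (27 + (⅐)*1*(3 - 4*(-3)²))*(-31) - 1*3699 = (27 + (⅐)*1*(3 - 4*9))*(-31) - 3699 = (27 + (⅐)*1*(3 - 36))*(-31) - 3699 = (27 + (⅐)*1*(-33))*(-31) - 3699 = (27 - 33/7)*(-31) - 3699 = (156/7)*(-31) - 3699 = -4836/7 - 3699 = -30729/7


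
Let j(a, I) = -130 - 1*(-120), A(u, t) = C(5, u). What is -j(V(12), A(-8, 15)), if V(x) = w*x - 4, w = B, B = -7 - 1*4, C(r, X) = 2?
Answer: 10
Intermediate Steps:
A(u, t) = 2
B = -11 (B = -7 - 4 = -11)
w = -11
V(x) = -4 - 11*x (V(x) = -11*x - 4 = -4 - 11*x)
j(a, I) = -10 (j(a, I) = -130 + 120 = -10)
-j(V(12), A(-8, 15)) = -1*(-10) = 10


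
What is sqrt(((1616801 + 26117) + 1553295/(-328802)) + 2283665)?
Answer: sqrt(424505342774685342)/328802 ≈ 1981.6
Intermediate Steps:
sqrt(((1616801 + 26117) + 1553295/(-328802)) + 2283665) = sqrt((1642918 + 1553295*(-1/328802)) + 2283665) = sqrt((1642918 - 1553295/328802) + 2283665) = sqrt(540193170941/328802 + 2283665) = sqrt(1291066790271/328802) = sqrt(424505342774685342)/328802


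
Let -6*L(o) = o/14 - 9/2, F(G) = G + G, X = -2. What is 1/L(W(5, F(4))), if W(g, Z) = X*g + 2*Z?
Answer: 28/19 ≈ 1.4737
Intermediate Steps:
F(G) = 2*G
W(g, Z) = -2*g + 2*Z
L(o) = 3/4 - o/84 (L(o) = -(o/14 - 9/2)/6 = -(-9/2 + o/14)/6 = 3/4 - o/84)
1/L(W(5, F(4))) = 1/(3/4 - (-2*5 + 2*(2*4))/84) = 1/(3/4 - (-10 + 2*8)/84) = 1/(3/4 - (-10 + 16)/84) = 1/(3/4 - 1/84*6) = 1/(3/4 - 1/14) = 1/(19/28) = 28/19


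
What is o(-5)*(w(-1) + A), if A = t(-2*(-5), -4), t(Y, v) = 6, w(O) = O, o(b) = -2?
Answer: -10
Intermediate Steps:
A = 6
o(-5)*(w(-1) + A) = -2*(-1 + 6) = -2*5 = -10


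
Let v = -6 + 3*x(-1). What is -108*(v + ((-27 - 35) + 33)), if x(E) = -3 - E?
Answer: 4428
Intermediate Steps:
v = -12 (v = -6 + 3*(-3 - 1*(-1)) = -6 + 3*(-3 + 1) = -6 + 3*(-2) = -6 - 6 = -12)
-108*(v + ((-27 - 35) + 33)) = -108*(-12 + ((-27 - 35) + 33)) = -108*(-12 + (-62 + 33)) = -108*(-12 - 29) = -108*(-41) = 4428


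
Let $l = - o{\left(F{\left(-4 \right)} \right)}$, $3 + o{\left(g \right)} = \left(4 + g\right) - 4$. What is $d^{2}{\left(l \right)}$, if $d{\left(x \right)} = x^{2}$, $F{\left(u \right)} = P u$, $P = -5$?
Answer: $83521$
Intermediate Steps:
$F{\left(u \right)} = - 5 u$
$o{\left(g \right)} = -3 + g$ ($o{\left(g \right)} = -3 + \left(\left(4 + g\right) - 4\right) = -3 + g$)
$l = -17$ ($l = - (-3 - -20) = - (-3 + 20) = \left(-1\right) 17 = -17$)
$d^{2}{\left(l \right)} = \left(\left(-17\right)^{2}\right)^{2} = 289^{2} = 83521$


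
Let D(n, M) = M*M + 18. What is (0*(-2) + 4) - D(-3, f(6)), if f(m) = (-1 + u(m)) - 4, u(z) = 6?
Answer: -15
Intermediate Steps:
f(m) = 1 (f(m) = (-1 + 6) - 4 = 5 - 4 = 1)
D(n, M) = 18 + M² (D(n, M) = M² + 18 = 18 + M²)
(0*(-2) + 4) - D(-3, f(6)) = (0*(-2) + 4) - (18 + 1²) = (0 + 4) - (18 + 1) = 4 - 1*19 = 4 - 19 = -15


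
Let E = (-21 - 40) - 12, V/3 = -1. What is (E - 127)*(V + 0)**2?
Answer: -1800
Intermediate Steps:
V = -3 (V = 3*(-1) = -3)
E = -73 (E = -61 - 12 = -73)
(E - 127)*(V + 0)**2 = (-73 - 127)*(-3 + 0)**2 = -200*(-3)**2 = -200*9 = -1800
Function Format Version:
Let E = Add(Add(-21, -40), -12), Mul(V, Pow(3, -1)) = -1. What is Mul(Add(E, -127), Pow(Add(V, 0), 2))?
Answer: -1800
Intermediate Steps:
V = -3 (V = Mul(3, -1) = -3)
E = -73 (E = Add(-61, -12) = -73)
Mul(Add(E, -127), Pow(Add(V, 0), 2)) = Mul(Add(-73, -127), Pow(Add(-3, 0), 2)) = Mul(-200, Pow(-3, 2)) = Mul(-200, 9) = -1800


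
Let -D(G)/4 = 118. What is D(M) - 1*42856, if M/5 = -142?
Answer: -43328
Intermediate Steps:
M = -710 (M = 5*(-142) = -710)
D(G) = -472 (D(G) = -4*118 = -472)
D(M) - 1*42856 = -472 - 1*42856 = -472 - 42856 = -43328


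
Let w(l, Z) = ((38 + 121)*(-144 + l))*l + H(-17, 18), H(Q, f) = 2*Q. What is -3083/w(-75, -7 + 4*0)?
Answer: -3083/2611541 ≈ -0.0011805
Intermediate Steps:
w(l, Z) = -34 + l*(-22896 + 159*l) (w(l, Z) = ((38 + 121)*(-144 + l))*l + 2*(-17) = (159*(-144 + l))*l - 34 = (-22896 + 159*l)*l - 34 = l*(-22896 + 159*l) - 34 = -34 + l*(-22896 + 159*l))
-3083/w(-75, -7 + 4*0) = -3083/(-34 - 22896*(-75) + 159*(-75)**2) = -3083/(-34 + 1717200 + 159*5625) = -3083/(-34 + 1717200 + 894375) = -3083/2611541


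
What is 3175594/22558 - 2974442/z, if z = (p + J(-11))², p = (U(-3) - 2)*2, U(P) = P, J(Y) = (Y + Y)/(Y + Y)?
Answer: -33420119761/913599 ≈ -36581.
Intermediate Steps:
J(Y) = 1 (J(Y) = (2*Y)/((2*Y)) = (2*Y)*(1/(2*Y)) = 1)
p = -10 (p = (-3 - 2)*2 = -5*2 = -10)
z = 81 (z = (-10 + 1)² = (-9)² = 81)
3175594/22558 - 2974442/z = 3175594/22558 - 2974442/81 = 3175594*(1/22558) - 2974442*1/81 = 1587797/11279 - 2974442/81 = -33420119761/913599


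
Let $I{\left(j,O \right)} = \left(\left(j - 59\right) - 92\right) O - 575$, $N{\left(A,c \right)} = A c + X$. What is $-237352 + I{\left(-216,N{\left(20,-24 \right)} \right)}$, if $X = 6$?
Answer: $-63969$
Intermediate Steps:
$N{\left(A,c \right)} = 6 + A c$ ($N{\left(A,c \right)} = A c + 6 = 6 + A c$)
$I{\left(j,O \right)} = -575 + O \left(-151 + j\right)$ ($I{\left(j,O \right)} = \left(\left(-59 + j\right) - 92\right) O - 575 = \left(-151 + j\right) O - 575 = O \left(-151 + j\right) - 575 = -575 + O \left(-151 + j\right)$)
$-237352 + I{\left(-216,N{\left(20,-24 \right)} \right)} = -237352 - \left(575 + 151 \left(6 + 20 \left(-24\right)\right) - \left(6 + 20 \left(-24\right)\right) \left(-216\right)\right) = -237352 - \left(575 + 151 \left(6 - 480\right) - \left(6 - 480\right) \left(-216\right)\right) = -237352 - -173383 = -237352 + \left(-575 + 71574 + 102384\right) = -237352 + 173383 = -63969$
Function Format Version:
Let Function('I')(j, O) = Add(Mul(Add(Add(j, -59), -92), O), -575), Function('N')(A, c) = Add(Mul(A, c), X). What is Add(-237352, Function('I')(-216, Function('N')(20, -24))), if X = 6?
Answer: -63969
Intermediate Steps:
Function('N')(A, c) = Add(6, Mul(A, c)) (Function('N')(A, c) = Add(Mul(A, c), 6) = Add(6, Mul(A, c)))
Function('I')(j, O) = Add(-575, Mul(O, Add(-151, j))) (Function('I')(j, O) = Add(Mul(Add(Add(-59, j), -92), O), -575) = Add(Mul(Add(-151, j), O), -575) = Add(Mul(O, Add(-151, j)), -575) = Add(-575, Mul(O, Add(-151, j))))
Add(-237352, Function('I')(-216, Function('N')(20, -24))) = Add(-237352, Add(-575, Mul(-151, Add(6, Mul(20, -24))), Mul(Add(6, Mul(20, -24)), -216))) = Add(-237352, Add(-575, Mul(-151, Add(6, -480)), Mul(Add(6, -480), -216))) = Add(-237352, Add(-575, Mul(-151, -474), Mul(-474, -216))) = Add(-237352, Add(-575, 71574, 102384)) = Add(-237352, 173383) = -63969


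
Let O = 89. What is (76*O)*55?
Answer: 372020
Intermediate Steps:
(76*O)*55 = (76*89)*55 = 6764*55 = 372020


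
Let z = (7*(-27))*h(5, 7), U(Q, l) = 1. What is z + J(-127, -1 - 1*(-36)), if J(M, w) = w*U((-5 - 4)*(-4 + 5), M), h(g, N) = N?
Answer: -1288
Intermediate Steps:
J(M, w) = w (J(M, w) = w*1 = w)
z = -1323 (z = (7*(-27))*7 = -189*7 = -1323)
z + J(-127, -1 - 1*(-36)) = -1323 + (-1 - 1*(-36)) = -1323 + (-1 + 36) = -1323 + 35 = -1288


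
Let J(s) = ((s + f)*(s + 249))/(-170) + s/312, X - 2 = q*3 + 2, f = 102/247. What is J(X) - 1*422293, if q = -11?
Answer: -42553280527/100776 ≈ -4.2226e+5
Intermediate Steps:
f = 102/247 (f = 102*(1/247) = 102/247 ≈ 0.41296)
X = -29 (X = 2 + (-11*3 + 2) = 2 + (-33 + 2) = 2 - 31 = -29)
J(s) = s/312 - (249 + s)*(102/247 + s)/170 (J(s) = ((s + 102/247)*(s + 249))/(-170) + s/312 = ((102/247 + s)*(249 + s))*(-1/170) + s*(1/312) = ((249 + s)*(102/247 + s))*(-1/170) + s/312 = -(249 + s)*(102/247 + s)/170 + s/312 = s/312 - (249 + s)*(102/247 + s)/170)
J(X) - 1*422293 = (-747/1235 - 147529/100776*(-29) - 1/170*(-29)²) - 1*422293 = (-747/1235 + 4278341/100776 - 1/170*841) - 422293 = (-747/1235 + 4278341/100776 - 841/170) - 422293 = 3718841/100776 - 422293 = -42553280527/100776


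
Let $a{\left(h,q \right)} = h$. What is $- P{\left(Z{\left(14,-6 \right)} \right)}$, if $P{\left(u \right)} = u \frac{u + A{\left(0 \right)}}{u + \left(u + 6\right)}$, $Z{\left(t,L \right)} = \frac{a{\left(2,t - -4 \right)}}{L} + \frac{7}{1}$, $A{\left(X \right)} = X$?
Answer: $- \frac{200}{87} \approx -2.2989$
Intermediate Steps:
$Z{\left(t,L \right)} = 7 + \frac{2}{L}$ ($Z{\left(t,L \right)} = \frac{2}{L} + \frac{7}{1} = \frac{2}{L} + 7 \cdot 1 = \frac{2}{L} + 7 = 7 + \frac{2}{L}$)
$P{\left(u \right)} = \frac{u^{2}}{6 + 2 u}$ ($P{\left(u \right)} = u \frac{u + 0}{u + \left(u + 6\right)} = u \frac{u}{u + \left(6 + u\right)} = u \frac{u}{6 + 2 u} = \frac{u^{2}}{6 + 2 u}$)
$- P{\left(Z{\left(14,-6 \right)} \right)} = - \frac{\left(7 + \frac{2}{-6}\right)^{2}}{2 \left(3 + \left(7 + \frac{2}{-6}\right)\right)} = - \frac{\left(7 + 2 \left(- \frac{1}{6}\right)\right)^{2}}{2 \left(3 + \left(7 + 2 \left(- \frac{1}{6}\right)\right)\right)} = - \frac{\left(7 - \frac{1}{3}\right)^{2}}{2 \left(3 + \left(7 - \frac{1}{3}\right)\right)} = - \frac{\left(\frac{20}{3}\right)^{2}}{2 \left(3 + \frac{20}{3}\right)} = - \frac{400}{2 \cdot 9 \cdot \frac{29}{3}} = - \frac{400 \cdot 3}{2 \cdot 9 \cdot 29} = \left(-1\right) \frac{200}{87} = - \frac{200}{87}$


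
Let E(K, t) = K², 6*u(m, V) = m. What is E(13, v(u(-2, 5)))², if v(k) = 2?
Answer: 28561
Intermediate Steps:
u(m, V) = m/6
E(13, v(u(-2, 5)))² = (13²)² = 169² = 28561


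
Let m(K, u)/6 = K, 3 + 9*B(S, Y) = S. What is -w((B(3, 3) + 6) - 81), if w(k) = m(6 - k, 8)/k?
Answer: 162/25 ≈ 6.4800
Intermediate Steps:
B(S, Y) = -1/3 + S/9
m(K, u) = 6*K
w(k) = (36 - 6*k)/k (w(k) = (6*(6 - k))/k = (36 - 6*k)/k)
-w((B(3, 3) + 6) - 81) = -(-6 + 36/(((-1/3 + (1/9)*3) + 6) - 81)) = -(-6 + 36/(((-1/3 + 1/3) + 6) - 81)) = -(-6 + 36/((0 + 6) - 81)) = -(-6 + 36/(6 - 81)) = -(-6 + 36/(-75)) = -(-6 + 36*(-1/75)) = -(-6 - 12/25) = -1*(-162/25) = 162/25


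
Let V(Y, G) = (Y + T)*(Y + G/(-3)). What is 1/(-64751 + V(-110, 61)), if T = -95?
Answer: -3/114098 ≈ -2.6293e-5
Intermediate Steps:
V(Y, G) = (-95 + Y)*(Y - G/3) (V(Y, G) = (Y - 95)*(Y + G/(-3)) = (-95 + Y)*(Y + G*(-1/3)) = (-95 + Y)*(Y - G/3))
1/(-64751 + V(-110, 61)) = 1/(-64751 + ((-110)**2 - 95*(-110) + (95/3)*61 - 1/3*61*(-110))) = 1/(-64751 + (12100 + 10450 + 5795/3 + 6710/3)) = 1/(-64751 + 80155/3) = 1/(-114098/3) = -3/114098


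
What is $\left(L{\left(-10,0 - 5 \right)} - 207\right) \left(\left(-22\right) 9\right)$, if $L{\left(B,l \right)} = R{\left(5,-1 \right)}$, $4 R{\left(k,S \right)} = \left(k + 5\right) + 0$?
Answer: $40491$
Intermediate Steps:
$R{\left(k,S \right)} = \frac{5}{4} + \frac{k}{4}$ ($R{\left(k,S \right)} = \frac{\left(k + 5\right) + 0}{4} = \frac{\left(5 + k\right) + 0}{4} = \frac{5 + k}{4} = \frac{5}{4} + \frac{k}{4}$)
$L{\left(B,l \right)} = \frac{5}{2}$ ($L{\left(B,l \right)} = \frac{5}{4} + \frac{1}{4} \cdot 5 = \frac{5}{4} + \frac{5}{4} = \frac{5}{2}$)
$\left(L{\left(-10,0 - 5 \right)} - 207\right) \left(\left(-22\right) 9\right) = \left(\frac{5}{2} - 207\right) \left(\left(-22\right) 9\right) = \left(- \frac{409}{2}\right) \left(-198\right) = 40491$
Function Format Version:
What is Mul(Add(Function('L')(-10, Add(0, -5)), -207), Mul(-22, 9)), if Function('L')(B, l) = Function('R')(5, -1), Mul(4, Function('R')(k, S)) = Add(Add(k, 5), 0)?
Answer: 40491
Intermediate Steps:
Function('R')(k, S) = Add(Rational(5, 4), Mul(Rational(1, 4), k)) (Function('R')(k, S) = Mul(Rational(1, 4), Add(Add(k, 5), 0)) = Mul(Rational(1, 4), Add(Add(5, k), 0)) = Mul(Rational(1, 4), Add(5, k)) = Add(Rational(5, 4), Mul(Rational(1, 4), k)))
Function('L')(B, l) = Rational(5, 2) (Function('L')(B, l) = Add(Rational(5, 4), Mul(Rational(1, 4), 5)) = Add(Rational(5, 4), Rational(5, 4)) = Rational(5, 2))
Mul(Add(Function('L')(-10, Add(0, -5)), -207), Mul(-22, 9)) = Mul(Add(Rational(5, 2), -207), Mul(-22, 9)) = Mul(Rational(-409, 2), -198) = 40491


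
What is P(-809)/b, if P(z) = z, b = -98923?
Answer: 809/98923 ≈ 0.0081781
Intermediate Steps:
P(-809)/b = -809/(-98923) = -809*(-1/98923) = 809/98923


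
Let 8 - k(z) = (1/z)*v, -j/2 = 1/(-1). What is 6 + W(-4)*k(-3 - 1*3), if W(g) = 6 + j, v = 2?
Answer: 218/3 ≈ 72.667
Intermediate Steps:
j = 2 (j = -2/(-1) = -2*(-1) = 2)
W(g) = 8 (W(g) = 6 + 2 = 8)
k(z) = 8 - 2/z (k(z) = 8 - 1/z*2 = 8 - 2/z)
6 + W(-4)*k(-3 - 1*3) = 6 + 8*(8 - 2/(-3 - 1*3)) = 6 + 8*(8 - 2/(-3 - 3)) = 6 + 8*(8 - 2/(-6)) = 6 + 8*(8 - 2*(-⅙)) = 6 + 8*(8 + ⅓) = 6 + 8*(25/3) = 6 + 200/3 = 218/3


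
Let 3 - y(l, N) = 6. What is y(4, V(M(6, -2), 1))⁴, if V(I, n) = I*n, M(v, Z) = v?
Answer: 81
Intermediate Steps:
y(l, N) = -3 (y(l, N) = 3 - 1*6 = 3 - 6 = -3)
y(4, V(M(6, -2), 1))⁴ = (-3)⁴ = 81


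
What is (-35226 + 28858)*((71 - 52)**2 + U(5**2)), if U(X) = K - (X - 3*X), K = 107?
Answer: -3298624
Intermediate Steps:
U(X) = 107 + 2*X (U(X) = 107 - (X - 3*X) = 107 - (-2)*X = 107 + 2*X)
(-35226 + 28858)*((71 - 52)**2 + U(5**2)) = (-35226 + 28858)*((71 - 52)**2 + (107 + 2*5**2)) = -6368*(19**2 + (107 + 2*25)) = -6368*(361 + (107 + 50)) = -6368*(361 + 157) = -6368*518 = -3298624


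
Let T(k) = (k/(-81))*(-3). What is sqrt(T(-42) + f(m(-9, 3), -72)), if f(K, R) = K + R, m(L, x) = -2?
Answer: 2*I*sqrt(170)/3 ≈ 8.6923*I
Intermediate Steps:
T(k) = k/27 (T(k) = (k*(-1/81))*(-3) = -k/81*(-3) = k/27)
sqrt(T(-42) + f(m(-9, 3), -72)) = sqrt((1/27)*(-42) + (-2 - 72)) = sqrt(-14/9 - 74) = sqrt(-680/9) = 2*I*sqrt(170)/3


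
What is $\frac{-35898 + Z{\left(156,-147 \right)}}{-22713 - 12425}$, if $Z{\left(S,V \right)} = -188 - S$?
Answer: $\frac{18121}{17569} \approx 1.0314$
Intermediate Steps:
$\frac{-35898 + Z{\left(156,-147 \right)}}{-22713 - 12425} = \frac{-35898 - 344}{-22713 - 12425} = \frac{-35898 - 344}{-35138} = \left(-35898 - 344\right) \left(- \frac{1}{35138}\right) = \left(-36242\right) \left(- \frac{1}{35138}\right) = \frac{18121}{17569}$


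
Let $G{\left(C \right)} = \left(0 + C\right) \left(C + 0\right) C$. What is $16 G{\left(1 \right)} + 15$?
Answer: $31$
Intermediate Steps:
$G{\left(C \right)} = C^{3}$ ($G{\left(C \right)} = C C C = C^{2} C = C^{3}$)
$16 G{\left(1 \right)} + 15 = 16 \cdot 1^{3} + 15 = 16 \cdot 1 + 15 = 16 + 15 = 31$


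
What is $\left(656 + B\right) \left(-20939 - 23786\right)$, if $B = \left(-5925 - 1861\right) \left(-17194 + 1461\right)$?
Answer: $-5478713836650$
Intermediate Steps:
$B = 122497138$ ($B = \left(-7786\right) \left(-15733\right) = 122497138$)
$\left(656 + B\right) \left(-20939 - 23786\right) = \left(656 + 122497138\right) \left(-20939 - 23786\right) = 122497794 \left(-44725\right) = -5478713836650$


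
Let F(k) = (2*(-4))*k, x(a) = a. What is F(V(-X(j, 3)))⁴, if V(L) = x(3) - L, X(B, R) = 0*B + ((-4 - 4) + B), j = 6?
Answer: 4096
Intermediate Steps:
X(B, R) = -8 + B (X(B, R) = 0 + (-8 + B) = -8 + B)
V(L) = 3 - L
F(k) = -8*k
F(V(-X(j, 3)))⁴ = (-8*(3 - (-1)*(-8 + 6)))⁴ = (-8*(3 - (-1)*(-2)))⁴ = (-8*(3 - 1*2))⁴ = (-8*(3 - 2))⁴ = (-8*1)⁴ = (-8)⁴ = 4096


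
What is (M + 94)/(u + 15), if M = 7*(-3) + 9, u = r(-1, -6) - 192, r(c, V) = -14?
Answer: -82/191 ≈ -0.42932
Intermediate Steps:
u = -206 (u = -14 - 192 = -206)
M = -12 (M = -21 + 9 = -12)
(M + 94)/(u + 15) = (-12 + 94)/(-206 + 15) = 82/(-191) = 82*(-1/191) = -82/191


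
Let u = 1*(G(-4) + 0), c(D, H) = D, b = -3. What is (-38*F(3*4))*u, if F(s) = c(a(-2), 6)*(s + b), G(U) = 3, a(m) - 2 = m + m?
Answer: 2052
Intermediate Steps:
a(m) = 2 + 2*m (a(m) = 2 + (m + m) = 2 + 2*m)
F(s) = 6 - 2*s (F(s) = (2 + 2*(-2))*(s - 3) = (2 - 4)*(-3 + s) = -2*(-3 + s) = 6 - 2*s)
u = 3 (u = 1*(3 + 0) = 1*3 = 3)
(-38*F(3*4))*u = -38*(6 - 6*4)*3 = -38*(6 - 2*12)*3 = -38*(6 - 24)*3 = -38*(-18)*3 = 684*3 = 2052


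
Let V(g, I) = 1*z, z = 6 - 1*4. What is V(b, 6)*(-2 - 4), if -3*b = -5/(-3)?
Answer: -12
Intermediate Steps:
z = 2 (z = 6 - 4 = 2)
b = -5/9 (b = -(-5)/(3*(-3)) = -(-5)*(-1)/(3*3) = -⅓*5/3 = -5/9 ≈ -0.55556)
V(g, I) = 2 (V(g, I) = 1*2 = 2)
V(b, 6)*(-2 - 4) = 2*(-2 - 4) = 2*(-6) = -12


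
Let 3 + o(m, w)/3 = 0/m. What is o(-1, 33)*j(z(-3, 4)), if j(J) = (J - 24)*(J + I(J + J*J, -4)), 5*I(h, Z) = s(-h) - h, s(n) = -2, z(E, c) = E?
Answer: -5589/5 ≈ -1117.8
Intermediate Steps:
o(m, w) = -9 (o(m, w) = -9 + 3*(0/m) = -9 + 3*0 = -9 + 0 = -9)
I(h, Z) = -⅖ - h/5 (I(h, Z) = (-2 - h)/5 = -⅖ - h/5)
j(J) = (-24 + J)*(-⅖ - J²/5 + 4*J/5) (j(J) = (J - 24)*(J + (-⅖ - (J + J*J)/5)) = (-24 + J)*(J + (-⅖ - (J + J²)/5)) = (-24 + J)*(J + (-⅖ + (-J/5 - J²/5))) = (-24 + J)*(J + (-⅖ - J/5 - J²/5)) = (-24 + J)*(-⅖ - J²/5 + 4*J/5))
o(-1, 33)*j(z(-3, 4)) = -9*(48/5 - 98/5*(-3) - ⅕*(-3)³ + (28/5)*(-3)²) = -9*(48/5 + 294/5 - ⅕*(-27) + (28/5)*9) = -9*(48/5 + 294/5 + 27/5 + 252/5) = -9*621/5 = -5589/5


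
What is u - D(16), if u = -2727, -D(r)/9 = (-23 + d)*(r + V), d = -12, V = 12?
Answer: -11547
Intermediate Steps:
D(r) = 3780 + 315*r (D(r) = -9*(-23 - 12)*(r + 12) = -(-315)*(12 + r) = -9*(-420 - 35*r) = 3780 + 315*r)
u - D(16) = -2727 - (3780 + 315*16) = -2727 - (3780 + 5040) = -2727 - 1*8820 = -2727 - 8820 = -11547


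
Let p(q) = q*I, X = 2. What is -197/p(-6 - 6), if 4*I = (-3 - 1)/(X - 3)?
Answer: 197/12 ≈ 16.417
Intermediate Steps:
I = 1 (I = ((-3 - 1)/(2 - 3))/4 = (-4/(-1))/4 = (-4*(-1))/4 = (¼)*4 = 1)
p(q) = q (p(q) = q*1 = q)
-197/p(-6 - 6) = -197/(-6 - 6) = -197/(-12) = -197*(-1/12) = 197/12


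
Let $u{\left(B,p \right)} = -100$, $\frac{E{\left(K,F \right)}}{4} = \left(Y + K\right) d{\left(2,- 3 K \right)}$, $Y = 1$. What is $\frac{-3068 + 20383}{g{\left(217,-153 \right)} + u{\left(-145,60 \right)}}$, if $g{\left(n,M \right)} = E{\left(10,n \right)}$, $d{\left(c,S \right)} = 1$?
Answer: $- \frac{17315}{56} \approx -309.2$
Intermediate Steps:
$E{\left(K,F \right)} = 4 + 4 K$ ($E{\left(K,F \right)} = 4 \left(1 + K\right) 1 = 4 \left(1 + K\right) = 4 + 4 K$)
$g{\left(n,M \right)} = 44$ ($g{\left(n,M \right)} = 4 + 4 \cdot 10 = 4 + 40 = 44$)
$\frac{-3068 + 20383}{g{\left(217,-153 \right)} + u{\left(-145,60 \right)}} = \frac{-3068 + 20383}{44 - 100} = \frac{17315}{-56} = 17315 \left(- \frac{1}{56}\right) = - \frac{17315}{56}$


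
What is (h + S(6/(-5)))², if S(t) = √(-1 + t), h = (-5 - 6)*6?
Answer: (330 - I*√55)²/25 ≈ 4353.8 - 195.79*I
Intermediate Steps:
h = -66 (h = -11*6 = -66)
(h + S(6/(-5)))² = (-66 + √(-1 + 6/(-5)))² = (-66 + √(-1 + 6*(-⅕)))² = (-66 + √(-1 - 6/5))² = (-66 + √(-11/5))² = (-66 + I*√55/5)²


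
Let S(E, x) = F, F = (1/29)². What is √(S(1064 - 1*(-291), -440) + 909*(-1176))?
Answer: I*√899015543/29 ≈ 1033.9*I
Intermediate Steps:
F = 1/841 (F = (1/29)² = 1/841 ≈ 0.0011891)
S(E, x) = 1/841
√(S(1064 - 1*(-291), -440) + 909*(-1176)) = √(1/841 + 909*(-1176)) = √(1/841 - 1068984) = √(-899015543/841) = I*√899015543/29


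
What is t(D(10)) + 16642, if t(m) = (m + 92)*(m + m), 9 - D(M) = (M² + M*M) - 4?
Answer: 52172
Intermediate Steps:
D(M) = 13 - 2*M² (D(M) = 9 - ((M² + M*M) - 4) = 9 - ((M² + M²) - 4) = 9 - (2*M² - 4) = 9 - (-4 + 2*M²) = 9 + (4 - 2*M²) = 13 - 2*M²)
t(m) = 2*m*(92 + m) (t(m) = (92 + m)*(2*m) = 2*m*(92 + m))
t(D(10)) + 16642 = 2*(13 - 2*10²)*(92 + (13 - 2*10²)) + 16642 = 2*(13 - 2*100)*(92 + (13 - 2*100)) + 16642 = 2*(13 - 200)*(92 + (13 - 200)) + 16642 = 2*(-187)*(92 - 187) + 16642 = 2*(-187)*(-95) + 16642 = 35530 + 16642 = 52172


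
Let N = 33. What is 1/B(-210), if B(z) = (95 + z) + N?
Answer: -1/82 ≈ -0.012195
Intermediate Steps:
B(z) = 128 + z (B(z) = (95 + z) + 33 = 128 + z)
1/B(-210) = 1/(128 - 210) = 1/(-82) = -1/82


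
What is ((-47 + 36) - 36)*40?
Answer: -1880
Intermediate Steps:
((-47 + 36) - 36)*40 = (-11 - 36)*40 = -47*40 = -1880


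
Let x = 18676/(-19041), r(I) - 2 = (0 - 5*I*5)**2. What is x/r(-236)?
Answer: -9338/331408624041 ≈ -2.8177e-8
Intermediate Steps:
r(I) = 2 + 625*I**2 (r(I) = 2 + (0 - 5*I*5)**2 = 2 + (0 - 25*I)**2 = 2 + (-25*I)**2 = 2 + 625*I**2)
x = -18676/19041 (x = 18676*(-1/19041) = -18676/19041 ≈ -0.98083)
x/r(-236) = -18676/(19041*(2 + 625*(-236)**2)) = -18676/(19041*(2 + 625*55696)) = -18676/(19041*(2 + 34810000)) = -18676/19041/34810002 = -18676/19041*1/34810002 = -9338/331408624041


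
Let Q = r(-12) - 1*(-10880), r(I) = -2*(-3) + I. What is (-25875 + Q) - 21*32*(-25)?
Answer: 1799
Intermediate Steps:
r(I) = 6 + I
Q = 10874 (Q = (6 - 12) - 1*(-10880) = -6 + 10880 = 10874)
(-25875 + Q) - 21*32*(-25) = (-25875 + 10874) - 21*32*(-25) = -15001 - 672*(-25) = -15001 + 16800 = 1799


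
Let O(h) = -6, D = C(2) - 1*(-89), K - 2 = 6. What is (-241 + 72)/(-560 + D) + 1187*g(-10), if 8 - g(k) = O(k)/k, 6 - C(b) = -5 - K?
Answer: 19852233/2260 ≈ 8784.2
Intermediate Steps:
K = 8 (K = 2 + 6 = 8)
C(b) = 19 (C(b) = 6 - (-5 - 1*8) = 6 - (-5 - 8) = 6 - 1*(-13) = 6 + 13 = 19)
D = 108 (D = 19 - 1*(-89) = 19 + 89 = 108)
g(k) = 8 + 6/k (g(k) = 8 - (-6)/k = 8 + 6/k)
(-241 + 72)/(-560 + D) + 1187*g(-10) = (-241 + 72)/(-560 + 108) + 1187*(8 + 6/(-10)) = -169/(-452) + 1187*(8 + 6*(-⅒)) = -169*(-1/452) + 1187*(8 - ⅗) = 169/452 + 1187*(37/5) = 169/452 + 43919/5 = 19852233/2260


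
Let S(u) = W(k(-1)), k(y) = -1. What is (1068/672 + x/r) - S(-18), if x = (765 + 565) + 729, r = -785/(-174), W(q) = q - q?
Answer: 20132761/43960 ≈ 457.98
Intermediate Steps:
W(q) = 0
S(u) = 0
r = 785/174 (r = -785*(-1/174) = 785/174 ≈ 4.5115)
x = 2059 (x = 1330 + 729 = 2059)
(1068/672 + x/r) - S(-18) = (1068/672 + 2059/(785/174)) - 1*0 = (1068*(1/672) + 2059*(174/785)) + 0 = (89/56 + 358266/785) + 0 = 20132761/43960 + 0 = 20132761/43960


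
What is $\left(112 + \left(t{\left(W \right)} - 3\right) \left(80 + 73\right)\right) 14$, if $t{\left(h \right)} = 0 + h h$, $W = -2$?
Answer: $3710$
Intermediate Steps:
$t{\left(h \right)} = h^{2}$ ($t{\left(h \right)} = 0 + h^{2} = h^{2}$)
$\left(112 + \left(t{\left(W \right)} - 3\right) \left(80 + 73\right)\right) 14 = \left(112 + \left(\left(-2\right)^{2} - 3\right) \left(80 + 73\right)\right) 14 = \left(112 + \left(4 - 3\right) 153\right) 14 = \left(112 + 1 \cdot 153\right) 14 = \left(112 + 153\right) 14 = 265 \cdot 14 = 3710$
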